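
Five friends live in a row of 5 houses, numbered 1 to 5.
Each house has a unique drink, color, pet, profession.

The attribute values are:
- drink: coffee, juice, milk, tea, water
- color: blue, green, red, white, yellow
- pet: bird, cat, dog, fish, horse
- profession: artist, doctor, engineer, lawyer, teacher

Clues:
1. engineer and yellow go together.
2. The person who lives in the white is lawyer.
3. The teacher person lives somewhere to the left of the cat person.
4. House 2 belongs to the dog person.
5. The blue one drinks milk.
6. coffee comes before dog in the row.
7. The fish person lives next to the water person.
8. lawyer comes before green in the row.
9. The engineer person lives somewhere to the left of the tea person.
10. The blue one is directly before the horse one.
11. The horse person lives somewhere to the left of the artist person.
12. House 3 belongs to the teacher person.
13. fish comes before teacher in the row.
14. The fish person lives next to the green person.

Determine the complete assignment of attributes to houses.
Solution:

House | Drink | Color | Pet | Profession
----------------------------------------
  1   | coffee | white | fish | lawyer
  2   | water | green | dog | doctor
  3   | milk | blue | bird | teacher
  4   | juice | yellow | horse | engineer
  5   | tea | red | cat | artist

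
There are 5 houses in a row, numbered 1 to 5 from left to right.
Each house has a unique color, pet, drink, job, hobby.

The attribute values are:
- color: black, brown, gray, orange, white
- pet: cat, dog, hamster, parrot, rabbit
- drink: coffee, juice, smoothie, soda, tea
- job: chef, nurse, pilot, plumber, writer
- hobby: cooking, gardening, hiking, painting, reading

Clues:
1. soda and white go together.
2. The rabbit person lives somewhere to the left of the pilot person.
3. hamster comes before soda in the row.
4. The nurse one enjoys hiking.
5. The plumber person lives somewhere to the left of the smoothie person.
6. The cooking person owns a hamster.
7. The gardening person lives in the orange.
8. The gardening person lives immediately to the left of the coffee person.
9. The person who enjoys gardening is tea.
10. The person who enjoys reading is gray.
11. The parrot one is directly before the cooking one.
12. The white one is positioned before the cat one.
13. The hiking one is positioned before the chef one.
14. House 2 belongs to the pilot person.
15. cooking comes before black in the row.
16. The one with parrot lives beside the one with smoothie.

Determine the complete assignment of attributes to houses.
Solution:

House | Color | Pet | Drink | Job | Hobby
-----------------------------------------
  1   | orange | rabbit | tea | plumber | gardening
  2   | gray | parrot | coffee | pilot | reading
  3   | brown | hamster | smoothie | writer | cooking
  4   | white | dog | soda | nurse | hiking
  5   | black | cat | juice | chef | painting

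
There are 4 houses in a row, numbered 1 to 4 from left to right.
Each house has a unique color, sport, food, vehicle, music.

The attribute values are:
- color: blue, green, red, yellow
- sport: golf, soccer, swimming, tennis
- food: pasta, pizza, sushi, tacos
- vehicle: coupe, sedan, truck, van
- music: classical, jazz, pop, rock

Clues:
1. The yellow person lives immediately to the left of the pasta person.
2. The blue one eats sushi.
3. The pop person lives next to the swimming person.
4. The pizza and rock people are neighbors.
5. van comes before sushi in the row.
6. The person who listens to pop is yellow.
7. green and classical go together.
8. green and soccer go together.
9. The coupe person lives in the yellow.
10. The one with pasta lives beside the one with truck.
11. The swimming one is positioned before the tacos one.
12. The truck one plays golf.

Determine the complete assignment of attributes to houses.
Solution:

House | Color | Sport | Food | Vehicle | Music
----------------------------------------------
  1   | yellow | tennis | pizza | coupe | pop
  2   | red | swimming | pasta | van | rock
  3   | blue | golf | sushi | truck | jazz
  4   | green | soccer | tacos | sedan | classical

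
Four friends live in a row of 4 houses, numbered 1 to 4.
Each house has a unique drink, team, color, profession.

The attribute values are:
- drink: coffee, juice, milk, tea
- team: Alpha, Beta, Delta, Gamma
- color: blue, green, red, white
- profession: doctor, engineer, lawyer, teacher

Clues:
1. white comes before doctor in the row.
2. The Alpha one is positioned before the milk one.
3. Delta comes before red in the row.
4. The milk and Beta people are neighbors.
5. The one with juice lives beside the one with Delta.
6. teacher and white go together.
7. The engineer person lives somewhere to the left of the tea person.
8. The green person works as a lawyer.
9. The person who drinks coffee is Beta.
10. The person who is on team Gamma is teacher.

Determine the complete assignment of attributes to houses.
Solution:

House | Drink | Team | Color | Profession
-----------------------------------------
  1   | juice | Alpha | blue | engineer
  2   | tea | Delta | green | lawyer
  3   | milk | Gamma | white | teacher
  4   | coffee | Beta | red | doctor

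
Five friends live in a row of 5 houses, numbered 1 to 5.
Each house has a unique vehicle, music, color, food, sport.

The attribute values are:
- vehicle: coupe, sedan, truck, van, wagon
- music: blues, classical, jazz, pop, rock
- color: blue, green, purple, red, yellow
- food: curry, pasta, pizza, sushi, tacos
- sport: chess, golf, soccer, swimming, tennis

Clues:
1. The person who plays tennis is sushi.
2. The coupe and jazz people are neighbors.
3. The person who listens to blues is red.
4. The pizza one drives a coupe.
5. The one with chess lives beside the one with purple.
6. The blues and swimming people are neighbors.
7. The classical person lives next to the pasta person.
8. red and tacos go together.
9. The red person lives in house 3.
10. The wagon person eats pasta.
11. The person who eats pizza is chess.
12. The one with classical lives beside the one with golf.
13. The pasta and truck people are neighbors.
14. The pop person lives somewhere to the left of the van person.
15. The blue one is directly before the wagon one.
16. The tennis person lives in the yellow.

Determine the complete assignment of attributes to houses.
Solution:

House | Vehicle | Music | Color | Food | Sport
----------------------------------------------
  1   | coupe | classical | blue | pizza | chess
  2   | wagon | jazz | purple | pasta | golf
  3   | truck | blues | red | tacos | soccer
  4   | sedan | pop | green | curry | swimming
  5   | van | rock | yellow | sushi | tennis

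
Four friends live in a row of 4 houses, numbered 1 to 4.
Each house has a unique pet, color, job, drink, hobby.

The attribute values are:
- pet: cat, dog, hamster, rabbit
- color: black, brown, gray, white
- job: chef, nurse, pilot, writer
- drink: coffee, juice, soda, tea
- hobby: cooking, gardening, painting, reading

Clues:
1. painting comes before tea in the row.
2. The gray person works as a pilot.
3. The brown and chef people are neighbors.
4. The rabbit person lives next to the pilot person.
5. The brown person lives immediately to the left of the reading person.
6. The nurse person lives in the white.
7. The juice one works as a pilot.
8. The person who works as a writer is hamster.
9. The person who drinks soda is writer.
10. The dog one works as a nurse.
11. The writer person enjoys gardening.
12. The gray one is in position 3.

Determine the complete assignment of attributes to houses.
Solution:

House | Pet | Color | Job | Drink | Hobby
-----------------------------------------
  1   | hamster | brown | writer | soda | gardening
  2   | rabbit | black | chef | coffee | reading
  3   | cat | gray | pilot | juice | painting
  4   | dog | white | nurse | tea | cooking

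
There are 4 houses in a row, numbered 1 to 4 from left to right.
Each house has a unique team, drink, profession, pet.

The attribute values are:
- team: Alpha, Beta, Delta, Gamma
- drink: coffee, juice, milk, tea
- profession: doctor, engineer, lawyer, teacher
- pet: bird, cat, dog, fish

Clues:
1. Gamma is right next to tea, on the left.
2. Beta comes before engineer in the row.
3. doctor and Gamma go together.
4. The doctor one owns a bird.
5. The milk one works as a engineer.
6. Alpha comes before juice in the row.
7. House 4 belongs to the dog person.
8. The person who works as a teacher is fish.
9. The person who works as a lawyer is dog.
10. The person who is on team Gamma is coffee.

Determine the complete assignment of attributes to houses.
Solution:

House | Team | Drink | Profession | Pet
---------------------------------------
  1   | Gamma | coffee | doctor | bird
  2   | Beta | tea | teacher | fish
  3   | Alpha | milk | engineer | cat
  4   | Delta | juice | lawyer | dog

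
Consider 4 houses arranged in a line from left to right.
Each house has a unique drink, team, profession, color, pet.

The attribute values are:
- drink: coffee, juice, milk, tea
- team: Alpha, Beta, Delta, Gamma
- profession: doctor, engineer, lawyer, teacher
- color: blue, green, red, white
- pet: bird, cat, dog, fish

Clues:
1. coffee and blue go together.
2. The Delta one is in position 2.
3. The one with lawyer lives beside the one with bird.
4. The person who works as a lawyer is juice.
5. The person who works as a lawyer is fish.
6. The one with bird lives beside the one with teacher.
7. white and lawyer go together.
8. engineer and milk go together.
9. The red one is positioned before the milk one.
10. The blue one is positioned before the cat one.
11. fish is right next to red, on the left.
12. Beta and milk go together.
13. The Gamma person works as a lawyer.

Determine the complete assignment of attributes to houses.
Solution:

House | Drink | Team | Profession | Color | Pet
-----------------------------------------------
  1   | juice | Gamma | lawyer | white | fish
  2   | tea | Delta | doctor | red | bird
  3   | coffee | Alpha | teacher | blue | dog
  4   | milk | Beta | engineer | green | cat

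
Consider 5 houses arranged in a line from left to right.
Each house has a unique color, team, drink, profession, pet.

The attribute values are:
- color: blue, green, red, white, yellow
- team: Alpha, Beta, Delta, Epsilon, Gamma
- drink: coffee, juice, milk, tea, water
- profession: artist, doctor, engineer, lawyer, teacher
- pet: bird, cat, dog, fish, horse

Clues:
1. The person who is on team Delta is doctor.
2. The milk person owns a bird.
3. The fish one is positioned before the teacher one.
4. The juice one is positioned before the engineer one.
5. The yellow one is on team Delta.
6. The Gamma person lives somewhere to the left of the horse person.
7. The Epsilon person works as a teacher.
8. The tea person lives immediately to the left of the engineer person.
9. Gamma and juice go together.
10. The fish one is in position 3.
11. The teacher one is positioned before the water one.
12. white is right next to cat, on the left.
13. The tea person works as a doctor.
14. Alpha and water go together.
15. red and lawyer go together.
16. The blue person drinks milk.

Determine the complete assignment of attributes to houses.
Solution:

House | Color | Team | Drink | Profession | Pet
-----------------------------------------------
  1   | white | Gamma | juice | artist | dog
  2   | yellow | Delta | tea | doctor | cat
  3   | green | Beta | coffee | engineer | fish
  4   | blue | Epsilon | milk | teacher | bird
  5   | red | Alpha | water | lawyer | horse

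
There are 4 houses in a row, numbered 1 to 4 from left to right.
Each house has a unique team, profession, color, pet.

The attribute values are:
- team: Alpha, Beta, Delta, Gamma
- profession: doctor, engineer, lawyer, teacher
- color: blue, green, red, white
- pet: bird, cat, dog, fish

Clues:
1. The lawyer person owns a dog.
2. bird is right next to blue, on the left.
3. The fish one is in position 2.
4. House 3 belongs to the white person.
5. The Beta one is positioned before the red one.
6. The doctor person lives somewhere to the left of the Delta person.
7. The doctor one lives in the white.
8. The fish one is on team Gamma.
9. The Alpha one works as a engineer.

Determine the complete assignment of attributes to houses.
Solution:

House | Team | Profession | Color | Pet
---------------------------------------
  1   | Alpha | engineer | green | bird
  2   | Gamma | teacher | blue | fish
  3   | Beta | doctor | white | cat
  4   | Delta | lawyer | red | dog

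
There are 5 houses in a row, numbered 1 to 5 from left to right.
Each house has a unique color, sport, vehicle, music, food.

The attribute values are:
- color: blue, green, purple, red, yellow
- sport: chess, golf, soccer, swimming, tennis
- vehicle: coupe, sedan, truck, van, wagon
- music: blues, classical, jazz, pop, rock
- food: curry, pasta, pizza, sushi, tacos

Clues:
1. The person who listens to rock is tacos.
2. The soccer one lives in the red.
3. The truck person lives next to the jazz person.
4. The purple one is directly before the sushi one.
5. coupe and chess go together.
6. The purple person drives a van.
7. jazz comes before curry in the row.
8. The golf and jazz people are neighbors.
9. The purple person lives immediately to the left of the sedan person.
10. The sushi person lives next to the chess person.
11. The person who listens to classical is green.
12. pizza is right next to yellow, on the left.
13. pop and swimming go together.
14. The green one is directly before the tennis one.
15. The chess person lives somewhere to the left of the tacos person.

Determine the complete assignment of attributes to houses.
Solution:

House | Color | Sport | Vehicle | Music | Food
----------------------------------------------
  1   | green | golf | truck | classical | pasta
  2   | purple | tennis | van | jazz | pizza
  3   | yellow | swimming | sedan | pop | sushi
  4   | blue | chess | coupe | blues | curry
  5   | red | soccer | wagon | rock | tacos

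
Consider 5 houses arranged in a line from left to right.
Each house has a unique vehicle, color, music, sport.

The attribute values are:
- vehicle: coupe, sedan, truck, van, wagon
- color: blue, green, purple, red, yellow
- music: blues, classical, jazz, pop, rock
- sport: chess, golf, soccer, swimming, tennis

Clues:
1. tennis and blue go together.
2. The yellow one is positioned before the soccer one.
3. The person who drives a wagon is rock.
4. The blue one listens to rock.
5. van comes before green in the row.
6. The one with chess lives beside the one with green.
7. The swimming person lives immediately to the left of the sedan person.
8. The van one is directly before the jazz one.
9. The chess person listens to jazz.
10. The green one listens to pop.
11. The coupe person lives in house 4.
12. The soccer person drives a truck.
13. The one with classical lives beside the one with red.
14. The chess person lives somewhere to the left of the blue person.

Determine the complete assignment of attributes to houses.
Solution:

House | Vehicle | Color | Music | Sport
---------------------------------------
  1   | van | yellow | classical | swimming
  2   | sedan | red | jazz | chess
  3   | truck | green | pop | soccer
  4   | coupe | purple | blues | golf
  5   | wagon | blue | rock | tennis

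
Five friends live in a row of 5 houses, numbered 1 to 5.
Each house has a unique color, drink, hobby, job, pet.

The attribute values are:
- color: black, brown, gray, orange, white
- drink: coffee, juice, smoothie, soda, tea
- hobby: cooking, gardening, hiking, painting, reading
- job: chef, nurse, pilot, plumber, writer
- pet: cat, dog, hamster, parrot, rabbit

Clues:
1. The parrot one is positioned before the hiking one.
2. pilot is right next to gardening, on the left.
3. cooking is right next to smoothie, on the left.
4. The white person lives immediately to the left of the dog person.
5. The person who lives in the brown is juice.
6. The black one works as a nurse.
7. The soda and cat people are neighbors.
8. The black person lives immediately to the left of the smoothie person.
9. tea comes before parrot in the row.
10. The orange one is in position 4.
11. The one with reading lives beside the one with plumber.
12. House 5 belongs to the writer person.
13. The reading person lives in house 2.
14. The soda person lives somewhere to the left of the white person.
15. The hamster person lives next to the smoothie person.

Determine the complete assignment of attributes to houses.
Solution:

House | Color | Drink | Hobby | Job | Pet
-----------------------------------------
  1   | black | soda | cooking | nurse | hamster
  2   | white | smoothie | reading | pilot | cat
  3   | gray | tea | gardening | plumber | dog
  4   | orange | coffee | painting | chef | parrot
  5   | brown | juice | hiking | writer | rabbit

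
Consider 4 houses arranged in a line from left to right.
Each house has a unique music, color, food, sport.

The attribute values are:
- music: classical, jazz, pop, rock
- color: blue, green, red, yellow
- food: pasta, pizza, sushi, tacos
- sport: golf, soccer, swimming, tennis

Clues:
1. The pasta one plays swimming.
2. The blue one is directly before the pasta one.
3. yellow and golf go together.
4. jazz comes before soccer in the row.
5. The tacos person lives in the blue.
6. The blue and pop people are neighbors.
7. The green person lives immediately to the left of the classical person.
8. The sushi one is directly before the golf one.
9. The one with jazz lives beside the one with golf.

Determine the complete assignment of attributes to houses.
Solution:

House | Music | Color | Food | Sport
------------------------------------
  1   | jazz | green | sushi | tennis
  2   | classical | yellow | pizza | golf
  3   | rock | blue | tacos | soccer
  4   | pop | red | pasta | swimming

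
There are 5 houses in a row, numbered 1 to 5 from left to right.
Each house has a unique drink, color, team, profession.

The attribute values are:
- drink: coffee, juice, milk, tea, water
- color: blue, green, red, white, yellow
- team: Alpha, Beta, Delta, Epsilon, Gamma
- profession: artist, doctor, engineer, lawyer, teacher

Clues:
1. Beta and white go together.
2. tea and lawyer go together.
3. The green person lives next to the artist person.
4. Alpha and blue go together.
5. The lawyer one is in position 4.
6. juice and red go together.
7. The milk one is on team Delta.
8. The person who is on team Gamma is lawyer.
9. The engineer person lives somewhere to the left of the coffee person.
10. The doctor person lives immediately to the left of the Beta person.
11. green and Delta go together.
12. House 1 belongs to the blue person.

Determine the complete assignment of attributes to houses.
Solution:

House | Drink | Color | Team | Profession
-----------------------------------------
  1   | water | blue | Alpha | engineer
  2   | milk | green | Delta | doctor
  3   | coffee | white | Beta | artist
  4   | tea | yellow | Gamma | lawyer
  5   | juice | red | Epsilon | teacher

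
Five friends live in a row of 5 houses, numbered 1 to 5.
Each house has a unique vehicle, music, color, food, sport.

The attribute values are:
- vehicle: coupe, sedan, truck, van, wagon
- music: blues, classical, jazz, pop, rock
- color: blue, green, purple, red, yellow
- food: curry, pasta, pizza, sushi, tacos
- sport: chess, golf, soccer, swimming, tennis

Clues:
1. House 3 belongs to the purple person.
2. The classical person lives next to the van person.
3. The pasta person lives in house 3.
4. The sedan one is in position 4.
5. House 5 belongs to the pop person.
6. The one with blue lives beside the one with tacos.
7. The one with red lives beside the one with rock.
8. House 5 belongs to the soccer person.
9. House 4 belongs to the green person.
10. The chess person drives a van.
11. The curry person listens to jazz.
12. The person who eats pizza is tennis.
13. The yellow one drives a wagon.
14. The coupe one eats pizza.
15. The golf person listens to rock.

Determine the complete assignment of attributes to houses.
Solution:

House | Vehicle | Music | Color | Food | Sport
----------------------------------------------
  1   | coupe | classical | blue | pizza | tennis
  2   | van | blues | red | tacos | chess
  3   | truck | rock | purple | pasta | golf
  4   | sedan | jazz | green | curry | swimming
  5   | wagon | pop | yellow | sushi | soccer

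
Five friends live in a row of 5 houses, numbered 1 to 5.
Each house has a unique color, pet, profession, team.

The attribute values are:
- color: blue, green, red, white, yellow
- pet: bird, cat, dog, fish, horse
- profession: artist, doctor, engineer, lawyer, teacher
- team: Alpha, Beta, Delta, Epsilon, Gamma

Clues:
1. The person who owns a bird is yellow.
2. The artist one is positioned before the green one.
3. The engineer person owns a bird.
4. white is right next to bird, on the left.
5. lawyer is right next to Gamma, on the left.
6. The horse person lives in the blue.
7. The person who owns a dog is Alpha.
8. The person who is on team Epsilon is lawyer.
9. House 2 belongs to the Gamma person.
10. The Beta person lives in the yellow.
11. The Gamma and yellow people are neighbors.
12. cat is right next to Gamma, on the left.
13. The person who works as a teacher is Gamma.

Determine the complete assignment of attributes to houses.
Solution:

House | Color | Pet | Profession | Team
---------------------------------------
  1   | red | cat | lawyer | Epsilon
  2   | white | fish | teacher | Gamma
  3   | yellow | bird | engineer | Beta
  4   | blue | horse | artist | Delta
  5   | green | dog | doctor | Alpha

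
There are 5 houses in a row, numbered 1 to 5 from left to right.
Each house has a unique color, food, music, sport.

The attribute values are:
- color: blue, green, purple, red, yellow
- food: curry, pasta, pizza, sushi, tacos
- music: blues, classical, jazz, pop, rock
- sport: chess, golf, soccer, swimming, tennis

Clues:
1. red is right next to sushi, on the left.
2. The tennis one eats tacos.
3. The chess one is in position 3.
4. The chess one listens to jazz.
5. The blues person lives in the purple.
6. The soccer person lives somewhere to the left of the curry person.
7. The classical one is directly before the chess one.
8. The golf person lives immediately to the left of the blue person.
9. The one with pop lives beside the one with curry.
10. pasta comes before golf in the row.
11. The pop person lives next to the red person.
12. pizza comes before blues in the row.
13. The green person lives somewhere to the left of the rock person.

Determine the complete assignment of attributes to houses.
Solution:

House | Color | Food | Music | Sport
------------------------------------
  1   | green | pasta | pop | soccer
  2   | red | curry | classical | golf
  3   | blue | sushi | jazz | chess
  4   | yellow | pizza | rock | swimming
  5   | purple | tacos | blues | tennis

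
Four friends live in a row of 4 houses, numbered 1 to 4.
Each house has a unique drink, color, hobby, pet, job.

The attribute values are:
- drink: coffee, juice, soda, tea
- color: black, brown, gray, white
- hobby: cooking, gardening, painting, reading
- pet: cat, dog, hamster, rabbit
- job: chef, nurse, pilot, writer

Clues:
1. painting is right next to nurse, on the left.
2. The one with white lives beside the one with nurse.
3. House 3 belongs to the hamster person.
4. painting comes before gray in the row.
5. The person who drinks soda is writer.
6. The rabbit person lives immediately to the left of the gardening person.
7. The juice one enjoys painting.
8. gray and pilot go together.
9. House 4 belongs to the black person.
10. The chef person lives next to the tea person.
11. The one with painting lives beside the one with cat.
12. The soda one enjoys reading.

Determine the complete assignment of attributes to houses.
Solution:

House | Drink | Color | Hobby | Pet | Job
-----------------------------------------
  1   | juice | white | painting | rabbit | chef
  2   | tea | brown | gardening | cat | nurse
  3   | coffee | gray | cooking | hamster | pilot
  4   | soda | black | reading | dog | writer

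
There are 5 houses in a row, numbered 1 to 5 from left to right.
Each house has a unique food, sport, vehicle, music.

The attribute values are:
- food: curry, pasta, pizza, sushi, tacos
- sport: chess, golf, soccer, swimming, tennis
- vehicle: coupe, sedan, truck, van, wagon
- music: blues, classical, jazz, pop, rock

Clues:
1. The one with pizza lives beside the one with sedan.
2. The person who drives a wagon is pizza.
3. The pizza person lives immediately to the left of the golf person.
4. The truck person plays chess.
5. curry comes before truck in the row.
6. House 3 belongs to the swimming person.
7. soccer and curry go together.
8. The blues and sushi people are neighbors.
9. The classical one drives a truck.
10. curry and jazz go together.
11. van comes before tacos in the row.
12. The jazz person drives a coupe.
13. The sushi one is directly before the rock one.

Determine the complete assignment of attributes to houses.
Solution:

House | Food | Sport | Vehicle | Music
--------------------------------------
  1   | pizza | tennis | wagon | blues
  2   | sushi | golf | sedan | pop
  3   | pasta | swimming | van | rock
  4   | curry | soccer | coupe | jazz
  5   | tacos | chess | truck | classical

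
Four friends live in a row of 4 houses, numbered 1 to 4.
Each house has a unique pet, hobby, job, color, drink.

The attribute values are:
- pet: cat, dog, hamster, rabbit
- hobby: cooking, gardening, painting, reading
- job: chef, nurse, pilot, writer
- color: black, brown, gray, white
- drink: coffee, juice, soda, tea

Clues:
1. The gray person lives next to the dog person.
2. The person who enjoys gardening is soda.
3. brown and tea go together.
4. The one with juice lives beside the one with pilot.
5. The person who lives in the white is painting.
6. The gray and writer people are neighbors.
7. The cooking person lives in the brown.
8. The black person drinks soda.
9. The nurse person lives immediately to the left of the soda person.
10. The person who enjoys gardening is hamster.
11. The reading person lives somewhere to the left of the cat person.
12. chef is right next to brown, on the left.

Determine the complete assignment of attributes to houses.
Solution:

House | Pet | Hobby | Job | Color | Drink
-----------------------------------------
  1   | rabbit | reading | chef | gray | coffee
  2   | dog | cooking | writer | brown | tea
  3   | cat | painting | nurse | white | juice
  4   | hamster | gardening | pilot | black | soda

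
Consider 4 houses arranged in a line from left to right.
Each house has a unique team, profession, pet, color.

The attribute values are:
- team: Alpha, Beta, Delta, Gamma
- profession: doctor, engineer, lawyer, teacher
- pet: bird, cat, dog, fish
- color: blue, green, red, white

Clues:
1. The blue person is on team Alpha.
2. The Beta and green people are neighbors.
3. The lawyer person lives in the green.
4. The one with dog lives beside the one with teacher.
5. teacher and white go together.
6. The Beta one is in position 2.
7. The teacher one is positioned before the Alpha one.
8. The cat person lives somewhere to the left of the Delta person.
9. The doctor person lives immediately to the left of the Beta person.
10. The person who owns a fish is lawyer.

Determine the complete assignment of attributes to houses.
Solution:

House | Team | Profession | Pet | Color
---------------------------------------
  1   | Gamma | doctor | dog | red
  2   | Beta | teacher | cat | white
  3   | Delta | lawyer | fish | green
  4   | Alpha | engineer | bird | blue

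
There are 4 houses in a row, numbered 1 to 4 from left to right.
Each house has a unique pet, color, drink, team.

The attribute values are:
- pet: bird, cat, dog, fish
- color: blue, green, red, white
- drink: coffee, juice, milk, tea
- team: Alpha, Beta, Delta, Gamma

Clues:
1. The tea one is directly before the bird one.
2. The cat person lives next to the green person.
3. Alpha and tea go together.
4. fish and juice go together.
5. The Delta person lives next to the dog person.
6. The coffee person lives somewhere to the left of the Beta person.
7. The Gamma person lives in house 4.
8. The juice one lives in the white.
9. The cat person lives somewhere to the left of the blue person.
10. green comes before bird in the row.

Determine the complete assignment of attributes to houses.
Solution:

House | Pet | Color | Drink | Team
----------------------------------
  1   | cat | red | coffee | Delta
  2   | dog | green | tea | Alpha
  3   | bird | blue | milk | Beta
  4   | fish | white | juice | Gamma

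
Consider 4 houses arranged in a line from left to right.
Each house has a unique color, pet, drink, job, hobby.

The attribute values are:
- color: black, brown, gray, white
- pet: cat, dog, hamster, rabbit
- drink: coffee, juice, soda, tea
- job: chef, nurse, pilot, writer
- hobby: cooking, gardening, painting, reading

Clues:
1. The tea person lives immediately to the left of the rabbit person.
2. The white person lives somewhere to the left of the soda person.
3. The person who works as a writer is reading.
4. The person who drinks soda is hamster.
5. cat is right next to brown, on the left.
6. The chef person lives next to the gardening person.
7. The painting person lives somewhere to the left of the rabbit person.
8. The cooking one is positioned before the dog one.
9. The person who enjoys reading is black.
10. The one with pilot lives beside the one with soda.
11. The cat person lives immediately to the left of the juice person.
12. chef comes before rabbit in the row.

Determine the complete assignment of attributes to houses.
Solution:

House | Color | Pet | Drink | Job | Hobby
-----------------------------------------
  1   | white | cat | tea | chef | painting
  2   | brown | rabbit | juice | pilot | gardening
  3   | gray | hamster | soda | nurse | cooking
  4   | black | dog | coffee | writer | reading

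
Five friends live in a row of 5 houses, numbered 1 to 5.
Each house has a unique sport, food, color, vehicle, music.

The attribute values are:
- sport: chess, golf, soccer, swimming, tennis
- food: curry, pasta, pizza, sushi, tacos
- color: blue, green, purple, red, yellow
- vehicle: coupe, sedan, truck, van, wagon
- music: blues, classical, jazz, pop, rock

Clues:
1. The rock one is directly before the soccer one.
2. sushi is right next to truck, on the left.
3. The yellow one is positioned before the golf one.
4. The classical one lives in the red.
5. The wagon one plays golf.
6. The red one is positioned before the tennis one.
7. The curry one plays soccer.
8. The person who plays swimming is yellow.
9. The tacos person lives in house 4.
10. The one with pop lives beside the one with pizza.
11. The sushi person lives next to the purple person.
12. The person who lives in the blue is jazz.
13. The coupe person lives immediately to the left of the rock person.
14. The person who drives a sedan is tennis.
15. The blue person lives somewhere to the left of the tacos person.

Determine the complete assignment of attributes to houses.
Solution:

House | Sport | Food | Color | Vehicle | Music
----------------------------------------------
  1   | swimming | sushi | yellow | coupe | pop
  2   | chess | pizza | purple | truck | rock
  3   | soccer | curry | blue | van | jazz
  4   | golf | tacos | red | wagon | classical
  5   | tennis | pasta | green | sedan | blues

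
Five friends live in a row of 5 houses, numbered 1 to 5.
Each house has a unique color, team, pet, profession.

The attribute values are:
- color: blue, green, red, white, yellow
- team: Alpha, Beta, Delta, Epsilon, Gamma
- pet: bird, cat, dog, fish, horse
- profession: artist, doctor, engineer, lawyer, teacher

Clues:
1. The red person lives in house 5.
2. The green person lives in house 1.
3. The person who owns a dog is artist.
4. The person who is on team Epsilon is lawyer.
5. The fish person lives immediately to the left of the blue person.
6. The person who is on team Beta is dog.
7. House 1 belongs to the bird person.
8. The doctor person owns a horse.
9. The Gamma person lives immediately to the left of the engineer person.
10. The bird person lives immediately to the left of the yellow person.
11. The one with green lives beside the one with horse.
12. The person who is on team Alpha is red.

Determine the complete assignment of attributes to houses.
Solution:

House | Color | Team | Pet | Profession
---------------------------------------
  1   | green | Epsilon | bird | lawyer
  2   | yellow | Gamma | horse | doctor
  3   | white | Delta | fish | engineer
  4   | blue | Beta | dog | artist
  5   | red | Alpha | cat | teacher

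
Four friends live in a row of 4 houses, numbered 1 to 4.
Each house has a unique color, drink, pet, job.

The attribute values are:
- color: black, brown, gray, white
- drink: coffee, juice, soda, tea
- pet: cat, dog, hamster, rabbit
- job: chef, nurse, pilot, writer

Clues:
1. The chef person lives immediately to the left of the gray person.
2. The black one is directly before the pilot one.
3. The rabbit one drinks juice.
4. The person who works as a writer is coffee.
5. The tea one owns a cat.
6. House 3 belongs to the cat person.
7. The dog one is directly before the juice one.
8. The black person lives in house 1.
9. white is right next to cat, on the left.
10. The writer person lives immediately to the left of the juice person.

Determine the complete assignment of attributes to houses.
Solution:

House | Color | Drink | Pet | Job
---------------------------------
  1   | black | coffee | dog | writer
  2   | white | juice | rabbit | pilot
  3   | brown | tea | cat | chef
  4   | gray | soda | hamster | nurse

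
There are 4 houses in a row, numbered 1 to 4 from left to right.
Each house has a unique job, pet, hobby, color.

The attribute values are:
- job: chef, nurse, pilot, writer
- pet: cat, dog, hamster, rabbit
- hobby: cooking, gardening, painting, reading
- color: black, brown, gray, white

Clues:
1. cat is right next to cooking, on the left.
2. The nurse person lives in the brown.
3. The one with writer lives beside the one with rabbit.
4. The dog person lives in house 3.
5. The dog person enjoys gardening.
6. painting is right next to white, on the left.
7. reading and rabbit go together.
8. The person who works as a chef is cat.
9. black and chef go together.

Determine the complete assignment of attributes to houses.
Solution:

House | Job | Pet | Hobby | Color
---------------------------------
  1   | chef | cat | painting | black
  2   | pilot | hamster | cooking | white
  3   | writer | dog | gardening | gray
  4   | nurse | rabbit | reading | brown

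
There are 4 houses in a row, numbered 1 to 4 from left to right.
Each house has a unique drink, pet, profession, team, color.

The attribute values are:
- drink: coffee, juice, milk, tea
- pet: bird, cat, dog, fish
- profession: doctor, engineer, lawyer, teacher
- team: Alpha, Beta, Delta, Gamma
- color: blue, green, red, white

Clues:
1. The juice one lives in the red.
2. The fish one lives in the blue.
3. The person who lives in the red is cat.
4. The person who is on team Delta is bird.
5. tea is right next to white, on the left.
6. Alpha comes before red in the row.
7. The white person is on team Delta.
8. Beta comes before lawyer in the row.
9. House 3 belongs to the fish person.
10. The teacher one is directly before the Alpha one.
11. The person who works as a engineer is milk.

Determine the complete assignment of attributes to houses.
Solution:

House | Drink | Pet | Profession | Team | Color
-----------------------------------------------
  1   | tea | dog | doctor | Beta | green
  2   | coffee | bird | teacher | Delta | white
  3   | milk | fish | engineer | Alpha | blue
  4   | juice | cat | lawyer | Gamma | red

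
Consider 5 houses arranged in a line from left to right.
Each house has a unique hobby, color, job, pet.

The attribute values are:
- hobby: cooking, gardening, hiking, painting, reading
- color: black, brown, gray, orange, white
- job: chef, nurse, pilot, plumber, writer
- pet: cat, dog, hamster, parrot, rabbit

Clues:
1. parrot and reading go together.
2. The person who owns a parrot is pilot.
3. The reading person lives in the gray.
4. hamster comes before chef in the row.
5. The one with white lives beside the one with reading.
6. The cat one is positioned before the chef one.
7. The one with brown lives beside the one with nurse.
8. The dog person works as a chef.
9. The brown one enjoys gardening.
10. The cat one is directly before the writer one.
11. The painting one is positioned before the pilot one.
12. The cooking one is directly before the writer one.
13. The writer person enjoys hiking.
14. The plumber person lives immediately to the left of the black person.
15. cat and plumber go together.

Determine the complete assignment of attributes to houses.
Solution:

House | Hobby | Color | Job | Pet
---------------------------------
  1   | cooking | orange | plumber | cat
  2   | hiking | black | writer | hamster
  3   | gardening | brown | chef | dog
  4   | painting | white | nurse | rabbit
  5   | reading | gray | pilot | parrot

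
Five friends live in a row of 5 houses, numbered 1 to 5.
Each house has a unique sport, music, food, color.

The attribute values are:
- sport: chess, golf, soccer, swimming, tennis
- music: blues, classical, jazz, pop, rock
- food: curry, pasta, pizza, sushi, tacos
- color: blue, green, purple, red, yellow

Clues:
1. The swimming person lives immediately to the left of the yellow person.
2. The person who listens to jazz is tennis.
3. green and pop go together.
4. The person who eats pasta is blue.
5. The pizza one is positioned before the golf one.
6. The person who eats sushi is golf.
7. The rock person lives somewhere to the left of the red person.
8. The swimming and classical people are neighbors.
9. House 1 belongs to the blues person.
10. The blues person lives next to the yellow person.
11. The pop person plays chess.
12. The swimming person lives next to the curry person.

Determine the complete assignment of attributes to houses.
Solution:

House | Sport | Music | Food | Color
------------------------------------
  1   | swimming | blues | pasta | blue
  2   | soccer | classical | curry | yellow
  3   | chess | pop | pizza | green
  4   | golf | rock | sushi | purple
  5   | tennis | jazz | tacos | red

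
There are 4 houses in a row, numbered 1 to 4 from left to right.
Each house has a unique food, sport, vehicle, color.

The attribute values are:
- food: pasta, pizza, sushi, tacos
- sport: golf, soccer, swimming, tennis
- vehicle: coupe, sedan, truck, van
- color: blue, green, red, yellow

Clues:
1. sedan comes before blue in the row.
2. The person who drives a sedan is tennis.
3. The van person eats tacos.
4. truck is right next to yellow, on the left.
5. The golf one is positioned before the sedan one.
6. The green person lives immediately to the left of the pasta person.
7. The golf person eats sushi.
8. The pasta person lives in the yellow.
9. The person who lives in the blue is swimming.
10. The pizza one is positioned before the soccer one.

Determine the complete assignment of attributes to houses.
Solution:

House | Food | Sport | Vehicle | Color
--------------------------------------
  1   | sushi | golf | truck | green
  2   | pasta | tennis | sedan | yellow
  3   | pizza | swimming | coupe | blue
  4   | tacos | soccer | van | red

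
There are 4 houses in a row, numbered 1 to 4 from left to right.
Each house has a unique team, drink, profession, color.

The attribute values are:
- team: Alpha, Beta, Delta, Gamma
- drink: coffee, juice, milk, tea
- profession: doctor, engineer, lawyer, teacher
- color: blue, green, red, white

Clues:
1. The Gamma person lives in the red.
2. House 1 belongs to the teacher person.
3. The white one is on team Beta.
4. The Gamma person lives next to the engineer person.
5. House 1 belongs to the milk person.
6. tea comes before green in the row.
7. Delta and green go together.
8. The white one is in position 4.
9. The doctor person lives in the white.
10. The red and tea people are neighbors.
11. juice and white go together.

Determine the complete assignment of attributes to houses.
Solution:

House | Team | Drink | Profession | Color
-----------------------------------------
  1   | Gamma | milk | teacher | red
  2   | Alpha | tea | engineer | blue
  3   | Delta | coffee | lawyer | green
  4   | Beta | juice | doctor | white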